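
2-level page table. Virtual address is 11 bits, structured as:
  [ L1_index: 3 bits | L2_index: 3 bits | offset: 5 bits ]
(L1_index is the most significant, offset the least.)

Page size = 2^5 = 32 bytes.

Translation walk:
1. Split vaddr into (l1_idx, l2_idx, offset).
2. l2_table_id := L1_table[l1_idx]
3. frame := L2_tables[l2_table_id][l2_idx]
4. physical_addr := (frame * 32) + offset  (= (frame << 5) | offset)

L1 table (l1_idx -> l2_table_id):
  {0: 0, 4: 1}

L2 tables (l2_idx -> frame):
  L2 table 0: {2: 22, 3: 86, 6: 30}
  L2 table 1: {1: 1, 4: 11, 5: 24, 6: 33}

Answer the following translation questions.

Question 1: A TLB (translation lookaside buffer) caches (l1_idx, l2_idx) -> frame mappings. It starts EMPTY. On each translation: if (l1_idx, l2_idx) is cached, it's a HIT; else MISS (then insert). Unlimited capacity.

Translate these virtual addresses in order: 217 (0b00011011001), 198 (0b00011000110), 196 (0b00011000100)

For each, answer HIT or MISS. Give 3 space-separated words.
vaddr=217: (0,6) not in TLB -> MISS, insert
vaddr=198: (0,6) in TLB -> HIT
vaddr=196: (0,6) in TLB -> HIT

Answer: MISS HIT HIT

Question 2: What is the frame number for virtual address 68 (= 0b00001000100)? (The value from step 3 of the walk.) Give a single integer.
Answer: 22

Derivation:
vaddr = 68: l1_idx=0, l2_idx=2
L1[0] = 0; L2[0][2] = 22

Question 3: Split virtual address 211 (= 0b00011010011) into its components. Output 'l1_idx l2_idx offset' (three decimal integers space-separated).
vaddr = 211 = 0b00011010011
  top 3 bits -> l1_idx = 0
  next 3 bits -> l2_idx = 6
  bottom 5 bits -> offset = 19

Answer: 0 6 19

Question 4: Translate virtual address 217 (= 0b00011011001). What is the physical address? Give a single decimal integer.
vaddr = 217 = 0b00011011001
Split: l1_idx=0, l2_idx=6, offset=25
L1[0] = 0
L2[0][6] = 30
paddr = 30 * 32 + 25 = 985

Answer: 985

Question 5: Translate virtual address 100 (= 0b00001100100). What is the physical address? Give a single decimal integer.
vaddr = 100 = 0b00001100100
Split: l1_idx=0, l2_idx=3, offset=4
L1[0] = 0
L2[0][3] = 86
paddr = 86 * 32 + 4 = 2756

Answer: 2756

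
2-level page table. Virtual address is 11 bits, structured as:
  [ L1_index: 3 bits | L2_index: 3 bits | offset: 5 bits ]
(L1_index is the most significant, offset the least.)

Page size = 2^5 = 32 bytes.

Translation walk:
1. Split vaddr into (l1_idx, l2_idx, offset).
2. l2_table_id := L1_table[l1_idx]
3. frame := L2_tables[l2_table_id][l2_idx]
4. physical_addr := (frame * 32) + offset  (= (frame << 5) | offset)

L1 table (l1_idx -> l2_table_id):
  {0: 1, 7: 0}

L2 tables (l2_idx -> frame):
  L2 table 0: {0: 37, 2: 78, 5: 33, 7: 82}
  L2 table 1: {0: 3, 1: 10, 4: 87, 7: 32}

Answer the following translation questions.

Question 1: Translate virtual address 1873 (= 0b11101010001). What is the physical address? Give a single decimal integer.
Answer: 2513

Derivation:
vaddr = 1873 = 0b11101010001
Split: l1_idx=7, l2_idx=2, offset=17
L1[7] = 0
L2[0][2] = 78
paddr = 78 * 32 + 17 = 2513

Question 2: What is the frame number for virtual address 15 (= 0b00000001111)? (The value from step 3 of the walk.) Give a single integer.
vaddr = 15: l1_idx=0, l2_idx=0
L1[0] = 1; L2[1][0] = 3

Answer: 3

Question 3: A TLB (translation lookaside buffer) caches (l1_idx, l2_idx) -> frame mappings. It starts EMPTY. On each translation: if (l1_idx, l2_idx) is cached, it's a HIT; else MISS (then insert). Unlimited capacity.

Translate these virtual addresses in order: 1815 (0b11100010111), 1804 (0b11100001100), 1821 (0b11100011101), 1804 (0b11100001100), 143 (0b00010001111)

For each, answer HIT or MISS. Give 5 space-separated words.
vaddr=1815: (7,0) not in TLB -> MISS, insert
vaddr=1804: (7,0) in TLB -> HIT
vaddr=1821: (7,0) in TLB -> HIT
vaddr=1804: (7,0) in TLB -> HIT
vaddr=143: (0,4) not in TLB -> MISS, insert

Answer: MISS HIT HIT HIT MISS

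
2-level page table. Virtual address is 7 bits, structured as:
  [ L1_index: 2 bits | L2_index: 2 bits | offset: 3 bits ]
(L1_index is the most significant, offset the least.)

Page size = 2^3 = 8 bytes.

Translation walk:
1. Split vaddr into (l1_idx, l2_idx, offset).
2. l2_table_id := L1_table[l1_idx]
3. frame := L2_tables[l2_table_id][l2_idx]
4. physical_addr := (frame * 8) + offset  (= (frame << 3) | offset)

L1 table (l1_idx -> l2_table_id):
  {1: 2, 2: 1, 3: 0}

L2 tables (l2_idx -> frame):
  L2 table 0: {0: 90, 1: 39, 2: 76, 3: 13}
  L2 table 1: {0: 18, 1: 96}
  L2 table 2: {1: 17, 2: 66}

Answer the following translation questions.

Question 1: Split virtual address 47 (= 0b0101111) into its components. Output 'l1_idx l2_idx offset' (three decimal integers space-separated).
Answer: 1 1 7

Derivation:
vaddr = 47 = 0b0101111
  top 2 bits -> l1_idx = 1
  next 2 bits -> l2_idx = 1
  bottom 3 bits -> offset = 7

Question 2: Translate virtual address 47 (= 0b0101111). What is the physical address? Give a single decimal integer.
Answer: 143

Derivation:
vaddr = 47 = 0b0101111
Split: l1_idx=1, l2_idx=1, offset=7
L1[1] = 2
L2[2][1] = 17
paddr = 17 * 8 + 7 = 143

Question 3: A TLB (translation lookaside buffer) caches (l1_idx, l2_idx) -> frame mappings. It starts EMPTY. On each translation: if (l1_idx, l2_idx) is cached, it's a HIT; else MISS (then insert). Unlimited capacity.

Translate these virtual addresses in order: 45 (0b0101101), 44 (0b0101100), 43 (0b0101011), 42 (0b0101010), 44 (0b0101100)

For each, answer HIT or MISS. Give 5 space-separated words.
Answer: MISS HIT HIT HIT HIT

Derivation:
vaddr=45: (1,1) not in TLB -> MISS, insert
vaddr=44: (1,1) in TLB -> HIT
vaddr=43: (1,1) in TLB -> HIT
vaddr=42: (1,1) in TLB -> HIT
vaddr=44: (1,1) in TLB -> HIT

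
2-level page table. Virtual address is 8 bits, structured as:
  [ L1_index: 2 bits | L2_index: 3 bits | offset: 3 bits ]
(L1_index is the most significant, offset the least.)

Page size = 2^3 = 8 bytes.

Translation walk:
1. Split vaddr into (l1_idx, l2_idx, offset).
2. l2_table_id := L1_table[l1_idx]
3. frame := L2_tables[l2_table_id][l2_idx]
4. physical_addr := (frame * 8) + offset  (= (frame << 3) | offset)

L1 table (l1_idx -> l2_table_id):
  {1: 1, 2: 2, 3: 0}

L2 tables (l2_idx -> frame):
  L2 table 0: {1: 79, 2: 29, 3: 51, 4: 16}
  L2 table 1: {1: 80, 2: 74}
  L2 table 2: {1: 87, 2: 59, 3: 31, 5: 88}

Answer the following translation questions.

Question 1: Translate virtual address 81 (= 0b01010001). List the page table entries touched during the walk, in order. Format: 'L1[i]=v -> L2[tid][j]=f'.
Answer: L1[1]=1 -> L2[1][2]=74

Derivation:
vaddr = 81 = 0b01010001
Split: l1_idx=1, l2_idx=2, offset=1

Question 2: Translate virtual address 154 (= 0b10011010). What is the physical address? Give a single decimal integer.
vaddr = 154 = 0b10011010
Split: l1_idx=2, l2_idx=3, offset=2
L1[2] = 2
L2[2][3] = 31
paddr = 31 * 8 + 2 = 250

Answer: 250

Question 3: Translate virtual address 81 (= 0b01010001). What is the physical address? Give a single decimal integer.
vaddr = 81 = 0b01010001
Split: l1_idx=1, l2_idx=2, offset=1
L1[1] = 1
L2[1][2] = 74
paddr = 74 * 8 + 1 = 593

Answer: 593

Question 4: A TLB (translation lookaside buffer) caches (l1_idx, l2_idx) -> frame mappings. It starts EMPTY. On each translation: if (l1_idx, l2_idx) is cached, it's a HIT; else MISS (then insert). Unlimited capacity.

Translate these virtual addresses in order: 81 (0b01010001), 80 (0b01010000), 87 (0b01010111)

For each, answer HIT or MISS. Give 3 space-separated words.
Answer: MISS HIT HIT

Derivation:
vaddr=81: (1,2) not in TLB -> MISS, insert
vaddr=80: (1,2) in TLB -> HIT
vaddr=87: (1,2) in TLB -> HIT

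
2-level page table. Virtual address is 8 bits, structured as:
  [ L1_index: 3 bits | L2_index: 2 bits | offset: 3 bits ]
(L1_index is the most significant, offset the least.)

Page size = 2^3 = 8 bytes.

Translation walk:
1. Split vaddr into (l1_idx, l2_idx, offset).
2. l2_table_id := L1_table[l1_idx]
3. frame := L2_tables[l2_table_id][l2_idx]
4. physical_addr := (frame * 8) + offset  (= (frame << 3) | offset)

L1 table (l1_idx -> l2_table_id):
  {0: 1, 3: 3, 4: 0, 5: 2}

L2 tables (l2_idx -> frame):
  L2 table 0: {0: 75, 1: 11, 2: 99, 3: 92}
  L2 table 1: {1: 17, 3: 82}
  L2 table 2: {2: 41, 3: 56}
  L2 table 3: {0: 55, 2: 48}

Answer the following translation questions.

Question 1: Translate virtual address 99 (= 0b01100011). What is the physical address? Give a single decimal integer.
Answer: 443

Derivation:
vaddr = 99 = 0b01100011
Split: l1_idx=3, l2_idx=0, offset=3
L1[3] = 3
L2[3][0] = 55
paddr = 55 * 8 + 3 = 443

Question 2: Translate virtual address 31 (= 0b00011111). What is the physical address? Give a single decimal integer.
Answer: 663

Derivation:
vaddr = 31 = 0b00011111
Split: l1_idx=0, l2_idx=3, offset=7
L1[0] = 1
L2[1][3] = 82
paddr = 82 * 8 + 7 = 663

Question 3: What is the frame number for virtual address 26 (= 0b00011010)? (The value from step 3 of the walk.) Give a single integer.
vaddr = 26: l1_idx=0, l2_idx=3
L1[0] = 1; L2[1][3] = 82

Answer: 82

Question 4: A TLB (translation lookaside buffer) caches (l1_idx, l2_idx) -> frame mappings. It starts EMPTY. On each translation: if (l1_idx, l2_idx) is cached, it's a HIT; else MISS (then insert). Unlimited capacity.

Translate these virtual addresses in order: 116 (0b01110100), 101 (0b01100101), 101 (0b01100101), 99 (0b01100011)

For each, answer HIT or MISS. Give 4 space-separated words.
vaddr=116: (3,2) not in TLB -> MISS, insert
vaddr=101: (3,0) not in TLB -> MISS, insert
vaddr=101: (3,0) in TLB -> HIT
vaddr=99: (3,0) in TLB -> HIT

Answer: MISS MISS HIT HIT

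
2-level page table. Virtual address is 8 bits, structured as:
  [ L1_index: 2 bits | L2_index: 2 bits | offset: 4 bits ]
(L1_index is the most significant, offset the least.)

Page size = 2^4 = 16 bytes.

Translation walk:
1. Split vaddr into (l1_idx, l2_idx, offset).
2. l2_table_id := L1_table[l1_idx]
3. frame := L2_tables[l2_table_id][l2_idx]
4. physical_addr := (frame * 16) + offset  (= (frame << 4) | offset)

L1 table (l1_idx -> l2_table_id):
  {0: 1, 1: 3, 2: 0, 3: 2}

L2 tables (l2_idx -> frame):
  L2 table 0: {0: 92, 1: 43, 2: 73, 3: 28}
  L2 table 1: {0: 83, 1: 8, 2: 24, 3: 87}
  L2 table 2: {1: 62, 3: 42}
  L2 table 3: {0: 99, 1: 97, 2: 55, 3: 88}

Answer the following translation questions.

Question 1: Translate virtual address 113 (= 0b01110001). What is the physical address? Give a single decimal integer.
Answer: 1409

Derivation:
vaddr = 113 = 0b01110001
Split: l1_idx=1, l2_idx=3, offset=1
L1[1] = 3
L2[3][3] = 88
paddr = 88 * 16 + 1 = 1409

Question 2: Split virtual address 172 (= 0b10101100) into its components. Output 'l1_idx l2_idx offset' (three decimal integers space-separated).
vaddr = 172 = 0b10101100
  top 2 bits -> l1_idx = 2
  next 2 bits -> l2_idx = 2
  bottom 4 bits -> offset = 12

Answer: 2 2 12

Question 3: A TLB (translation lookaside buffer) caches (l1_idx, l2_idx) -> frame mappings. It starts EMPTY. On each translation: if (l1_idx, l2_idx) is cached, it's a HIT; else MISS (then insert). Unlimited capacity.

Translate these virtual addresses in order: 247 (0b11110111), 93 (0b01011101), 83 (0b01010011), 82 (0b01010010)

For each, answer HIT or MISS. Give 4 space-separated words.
vaddr=247: (3,3) not in TLB -> MISS, insert
vaddr=93: (1,1) not in TLB -> MISS, insert
vaddr=83: (1,1) in TLB -> HIT
vaddr=82: (1,1) in TLB -> HIT

Answer: MISS MISS HIT HIT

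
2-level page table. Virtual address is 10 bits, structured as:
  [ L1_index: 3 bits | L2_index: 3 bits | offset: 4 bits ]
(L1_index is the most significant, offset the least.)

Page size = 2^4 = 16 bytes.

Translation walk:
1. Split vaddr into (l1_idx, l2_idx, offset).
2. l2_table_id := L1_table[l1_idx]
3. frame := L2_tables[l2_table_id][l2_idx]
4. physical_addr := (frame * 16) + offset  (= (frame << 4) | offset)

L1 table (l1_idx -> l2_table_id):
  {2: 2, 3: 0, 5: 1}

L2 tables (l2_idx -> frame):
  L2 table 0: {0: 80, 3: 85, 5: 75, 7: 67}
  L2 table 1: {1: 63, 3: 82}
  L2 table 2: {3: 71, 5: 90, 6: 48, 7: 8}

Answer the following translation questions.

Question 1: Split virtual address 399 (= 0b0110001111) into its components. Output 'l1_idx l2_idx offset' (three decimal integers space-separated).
vaddr = 399 = 0b0110001111
  top 3 bits -> l1_idx = 3
  next 3 bits -> l2_idx = 0
  bottom 4 bits -> offset = 15

Answer: 3 0 15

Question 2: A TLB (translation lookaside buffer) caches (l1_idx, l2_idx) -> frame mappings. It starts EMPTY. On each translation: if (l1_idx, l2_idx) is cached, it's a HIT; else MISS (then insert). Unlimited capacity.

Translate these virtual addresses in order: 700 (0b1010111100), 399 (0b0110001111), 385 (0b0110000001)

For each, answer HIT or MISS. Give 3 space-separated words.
vaddr=700: (5,3) not in TLB -> MISS, insert
vaddr=399: (3,0) not in TLB -> MISS, insert
vaddr=385: (3,0) in TLB -> HIT

Answer: MISS MISS HIT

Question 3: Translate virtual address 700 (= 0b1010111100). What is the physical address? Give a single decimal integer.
Answer: 1324

Derivation:
vaddr = 700 = 0b1010111100
Split: l1_idx=5, l2_idx=3, offset=12
L1[5] = 1
L2[1][3] = 82
paddr = 82 * 16 + 12 = 1324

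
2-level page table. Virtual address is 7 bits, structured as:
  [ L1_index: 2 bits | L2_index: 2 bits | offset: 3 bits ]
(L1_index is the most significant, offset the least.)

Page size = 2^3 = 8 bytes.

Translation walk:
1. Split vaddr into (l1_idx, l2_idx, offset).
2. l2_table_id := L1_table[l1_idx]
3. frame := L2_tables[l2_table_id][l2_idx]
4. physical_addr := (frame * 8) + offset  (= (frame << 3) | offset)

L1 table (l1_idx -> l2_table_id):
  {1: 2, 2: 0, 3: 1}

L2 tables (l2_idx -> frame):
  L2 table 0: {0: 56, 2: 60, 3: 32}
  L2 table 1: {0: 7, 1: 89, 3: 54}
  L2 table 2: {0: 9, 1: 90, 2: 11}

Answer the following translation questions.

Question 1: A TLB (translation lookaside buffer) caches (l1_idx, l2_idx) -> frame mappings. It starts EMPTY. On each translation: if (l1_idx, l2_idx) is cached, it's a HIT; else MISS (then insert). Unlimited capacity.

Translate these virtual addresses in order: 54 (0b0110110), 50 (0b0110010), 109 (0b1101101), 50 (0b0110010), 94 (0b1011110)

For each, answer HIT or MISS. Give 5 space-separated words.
vaddr=54: (1,2) not in TLB -> MISS, insert
vaddr=50: (1,2) in TLB -> HIT
vaddr=109: (3,1) not in TLB -> MISS, insert
vaddr=50: (1,2) in TLB -> HIT
vaddr=94: (2,3) not in TLB -> MISS, insert

Answer: MISS HIT MISS HIT MISS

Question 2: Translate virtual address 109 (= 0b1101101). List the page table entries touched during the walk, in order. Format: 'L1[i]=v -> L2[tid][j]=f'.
Answer: L1[3]=1 -> L2[1][1]=89

Derivation:
vaddr = 109 = 0b1101101
Split: l1_idx=3, l2_idx=1, offset=5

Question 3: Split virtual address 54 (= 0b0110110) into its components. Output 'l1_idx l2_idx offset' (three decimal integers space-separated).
vaddr = 54 = 0b0110110
  top 2 bits -> l1_idx = 1
  next 2 bits -> l2_idx = 2
  bottom 3 bits -> offset = 6

Answer: 1 2 6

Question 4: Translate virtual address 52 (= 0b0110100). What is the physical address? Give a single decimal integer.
vaddr = 52 = 0b0110100
Split: l1_idx=1, l2_idx=2, offset=4
L1[1] = 2
L2[2][2] = 11
paddr = 11 * 8 + 4 = 92

Answer: 92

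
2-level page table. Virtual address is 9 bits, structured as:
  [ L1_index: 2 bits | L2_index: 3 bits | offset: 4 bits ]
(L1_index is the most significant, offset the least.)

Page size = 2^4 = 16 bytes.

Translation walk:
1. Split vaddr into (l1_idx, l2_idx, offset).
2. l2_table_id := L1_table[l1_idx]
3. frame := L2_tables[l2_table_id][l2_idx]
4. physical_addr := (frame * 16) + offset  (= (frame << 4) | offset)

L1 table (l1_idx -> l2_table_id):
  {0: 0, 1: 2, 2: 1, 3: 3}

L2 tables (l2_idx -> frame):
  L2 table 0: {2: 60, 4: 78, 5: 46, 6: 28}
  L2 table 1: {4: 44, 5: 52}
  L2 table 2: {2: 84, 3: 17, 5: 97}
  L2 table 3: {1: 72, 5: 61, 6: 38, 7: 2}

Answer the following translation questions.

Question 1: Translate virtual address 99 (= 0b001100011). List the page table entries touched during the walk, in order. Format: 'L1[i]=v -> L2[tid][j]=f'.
vaddr = 99 = 0b001100011
Split: l1_idx=0, l2_idx=6, offset=3

Answer: L1[0]=0 -> L2[0][6]=28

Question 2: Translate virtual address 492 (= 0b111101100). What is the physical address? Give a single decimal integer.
Answer: 620

Derivation:
vaddr = 492 = 0b111101100
Split: l1_idx=3, l2_idx=6, offset=12
L1[3] = 3
L2[3][6] = 38
paddr = 38 * 16 + 12 = 620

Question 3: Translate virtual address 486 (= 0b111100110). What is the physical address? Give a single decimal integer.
vaddr = 486 = 0b111100110
Split: l1_idx=3, l2_idx=6, offset=6
L1[3] = 3
L2[3][6] = 38
paddr = 38 * 16 + 6 = 614

Answer: 614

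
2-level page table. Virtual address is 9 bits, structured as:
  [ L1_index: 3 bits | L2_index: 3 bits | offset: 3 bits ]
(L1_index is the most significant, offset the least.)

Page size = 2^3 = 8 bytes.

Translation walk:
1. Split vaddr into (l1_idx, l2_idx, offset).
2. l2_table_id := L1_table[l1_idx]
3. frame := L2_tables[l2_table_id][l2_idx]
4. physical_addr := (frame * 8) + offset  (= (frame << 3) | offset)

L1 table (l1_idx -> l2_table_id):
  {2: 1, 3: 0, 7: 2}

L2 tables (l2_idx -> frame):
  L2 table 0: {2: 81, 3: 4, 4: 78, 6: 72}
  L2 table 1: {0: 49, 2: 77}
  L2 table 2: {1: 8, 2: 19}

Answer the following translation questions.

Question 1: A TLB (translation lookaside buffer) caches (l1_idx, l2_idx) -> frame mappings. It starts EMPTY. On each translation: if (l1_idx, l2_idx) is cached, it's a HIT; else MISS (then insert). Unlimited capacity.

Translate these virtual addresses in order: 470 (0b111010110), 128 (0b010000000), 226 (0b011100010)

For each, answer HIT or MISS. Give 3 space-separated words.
vaddr=470: (7,2) not in TLB -> MISS, insert
vaddr=128: (2,0) not in TLB -> MISS, insert
vaddr=226: (3,4) not in TLB -> MISS, insert

Answer: MISS MISS MISS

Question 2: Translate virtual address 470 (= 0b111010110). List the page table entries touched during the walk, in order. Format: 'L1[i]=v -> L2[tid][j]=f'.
Answer: L1[7]=2 -> L2[2][2]=19

Derivation:
vaddr = 470 = 0b111010110
Split: l1_idx=7, l2_idx=2, offset=6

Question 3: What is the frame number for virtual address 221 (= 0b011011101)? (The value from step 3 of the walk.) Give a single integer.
vaddr = 221: l1_idx=3, l2_idx=3
L1[3] = 0; L2[0][3] = 4

Answer: 4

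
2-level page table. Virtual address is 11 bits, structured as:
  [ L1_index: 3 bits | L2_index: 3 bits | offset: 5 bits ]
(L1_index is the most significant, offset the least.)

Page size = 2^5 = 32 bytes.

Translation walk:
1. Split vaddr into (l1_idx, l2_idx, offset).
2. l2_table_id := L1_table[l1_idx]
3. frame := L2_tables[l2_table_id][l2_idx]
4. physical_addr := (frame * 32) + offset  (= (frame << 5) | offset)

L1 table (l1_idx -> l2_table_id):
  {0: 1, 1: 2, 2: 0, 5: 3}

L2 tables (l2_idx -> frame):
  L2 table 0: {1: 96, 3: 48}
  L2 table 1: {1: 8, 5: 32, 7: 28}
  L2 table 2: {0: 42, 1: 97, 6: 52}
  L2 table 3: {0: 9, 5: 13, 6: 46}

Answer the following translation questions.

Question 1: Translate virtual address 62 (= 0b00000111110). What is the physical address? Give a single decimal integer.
Answer: 286

Derivation:
vaddr = 62 = 0b00000111110
Split: l1_idx=0, l2_idx=1, offset=30
L1[0] = 1
L2[1][1] = 8
paddr = 8 * 32 + 30 = 286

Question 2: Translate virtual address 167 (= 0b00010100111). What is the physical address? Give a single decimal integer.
Answer: 1031

Derivation:
vaddr = 167 = 0b00010100111
Split: l1_idx=0, l2_idx=5, offset=7
L1[0] = 1
L2[1][5] = 32
paddr = 32 * 32 + 7 = 1031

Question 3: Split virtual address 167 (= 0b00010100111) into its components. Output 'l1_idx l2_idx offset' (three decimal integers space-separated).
Answer: 0 5 7

Derivation:
vaddr = 167 = 0b00010100111
  top 3 bits -> l1_idx = 0
  next 3 bits -> l2_idx = 5
  bottom 5 bits -> offset = 7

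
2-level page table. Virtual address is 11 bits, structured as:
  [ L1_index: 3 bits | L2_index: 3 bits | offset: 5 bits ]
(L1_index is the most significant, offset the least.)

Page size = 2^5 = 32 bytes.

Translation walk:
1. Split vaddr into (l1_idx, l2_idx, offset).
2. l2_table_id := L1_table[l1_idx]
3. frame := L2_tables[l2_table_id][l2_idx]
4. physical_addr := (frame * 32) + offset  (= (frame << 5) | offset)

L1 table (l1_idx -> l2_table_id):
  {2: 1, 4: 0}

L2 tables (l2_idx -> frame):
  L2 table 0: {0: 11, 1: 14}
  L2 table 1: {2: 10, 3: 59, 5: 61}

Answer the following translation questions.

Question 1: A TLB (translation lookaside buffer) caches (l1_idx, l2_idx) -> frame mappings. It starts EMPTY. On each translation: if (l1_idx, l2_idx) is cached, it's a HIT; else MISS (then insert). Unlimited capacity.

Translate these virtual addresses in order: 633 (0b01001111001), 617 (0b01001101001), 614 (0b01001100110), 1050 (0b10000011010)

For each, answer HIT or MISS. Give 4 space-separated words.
Answer: MISS HIT HIT MISS

Derivation:
vaddr=633: (2,3) not in TLB -> MISS, insert
vaddr=617: (2,3) in TLB -> HIT
vaddr=614: (2,3) in TLB -> HIT
vaddr=1050: (4,0) not in TLB -> MISS, insert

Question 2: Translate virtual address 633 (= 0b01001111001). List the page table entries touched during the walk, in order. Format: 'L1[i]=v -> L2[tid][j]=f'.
vaddr = 633 = 0b01001111001
Split: l1_idx=2, l2_idx=3, offset=25

Answer: L1[2]=1 -> L2[1][3]=59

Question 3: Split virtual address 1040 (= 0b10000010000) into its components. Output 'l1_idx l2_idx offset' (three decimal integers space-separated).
Answer: 4 0 16

Derivation:
vaddr = 1040 = 0b10000010000
  top 3 bits -> l1_idx = 4
  next 3 bits -> l2_idx = 0
  bottom 5 bits -> offset = 16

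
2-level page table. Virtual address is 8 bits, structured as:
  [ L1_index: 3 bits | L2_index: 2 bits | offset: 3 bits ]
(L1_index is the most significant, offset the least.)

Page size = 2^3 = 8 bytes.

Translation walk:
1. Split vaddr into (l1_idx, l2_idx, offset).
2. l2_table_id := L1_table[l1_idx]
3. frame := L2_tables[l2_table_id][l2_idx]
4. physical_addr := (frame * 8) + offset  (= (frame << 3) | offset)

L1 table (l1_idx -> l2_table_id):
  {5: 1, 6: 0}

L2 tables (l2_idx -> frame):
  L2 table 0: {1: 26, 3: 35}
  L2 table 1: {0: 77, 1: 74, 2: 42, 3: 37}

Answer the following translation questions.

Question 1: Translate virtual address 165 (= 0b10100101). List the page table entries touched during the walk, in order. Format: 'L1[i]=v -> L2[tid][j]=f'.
vaddr = 165 = 0b10100101
Split: l1_idx=5, l2_idx=0, offset=5

Answer: L1[5]=1 -> L2[1][0]=77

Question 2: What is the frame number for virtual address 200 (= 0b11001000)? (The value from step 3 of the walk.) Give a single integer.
vaddr = 200: l1_idx=6, l2_idx=1
L1[6] = 0; L2[0][1] = 26

Answer: 26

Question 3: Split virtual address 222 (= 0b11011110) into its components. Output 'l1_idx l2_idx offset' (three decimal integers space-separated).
vaddr = 222 = 0b11011110
  top 3 bits -> l1_idx = 6
  next 2 bits -> l2_idx = 3
  bottom 3 bits -> offset = 6

Answer: 6 3 6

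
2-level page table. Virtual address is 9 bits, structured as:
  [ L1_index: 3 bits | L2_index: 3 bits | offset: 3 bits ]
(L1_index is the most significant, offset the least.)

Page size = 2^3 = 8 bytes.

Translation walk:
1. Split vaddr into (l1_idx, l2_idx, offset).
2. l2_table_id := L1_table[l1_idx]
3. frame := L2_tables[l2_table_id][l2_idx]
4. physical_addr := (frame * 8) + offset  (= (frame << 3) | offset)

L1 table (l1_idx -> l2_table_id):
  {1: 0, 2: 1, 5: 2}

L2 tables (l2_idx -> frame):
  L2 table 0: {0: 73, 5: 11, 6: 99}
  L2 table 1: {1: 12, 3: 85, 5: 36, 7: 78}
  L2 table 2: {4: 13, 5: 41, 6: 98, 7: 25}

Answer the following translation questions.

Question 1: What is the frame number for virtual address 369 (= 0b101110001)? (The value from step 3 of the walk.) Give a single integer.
vaddr = 369: l1_idx=5, l2_idx=6
L1[5] = 2; L2[2][6] = 98

Answer: 98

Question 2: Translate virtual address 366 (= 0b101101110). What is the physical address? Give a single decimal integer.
vaddr = 366 = 0b101101110
Split: l1_idx=5, l2_idx=5, offset=6
L1[5] = 2
L2[2][5] = 41
paddr = 41 * 8 + 6 = 334

Answer: 334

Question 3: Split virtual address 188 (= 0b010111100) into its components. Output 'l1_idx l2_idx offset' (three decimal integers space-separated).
Answer: 2 7 4

Derivation:
vaddr = 188 = 0b010111100
  top 3 bits -> l1_idx = 2
  next 3 bits -> l2_idx = 7
  bottom 3 bits -> offset = 4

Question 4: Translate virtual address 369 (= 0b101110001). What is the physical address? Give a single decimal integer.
vaddr = 369 = 0b101110001
Split: l1_idx=5, l2_idx=6, offset=1
L1[5] = 2
L2[2][6] = 98
paddr = 98 * 8 + 1 = 785

Answer: 785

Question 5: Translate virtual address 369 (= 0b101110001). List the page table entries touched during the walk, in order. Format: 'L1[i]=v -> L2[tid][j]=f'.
Answer: L1[5]=2 -> L2[2][6]=98

Derivation:
vaddr = 369 = 0b101110001
Split: l1_idx=5, l2_idx=6, offset=1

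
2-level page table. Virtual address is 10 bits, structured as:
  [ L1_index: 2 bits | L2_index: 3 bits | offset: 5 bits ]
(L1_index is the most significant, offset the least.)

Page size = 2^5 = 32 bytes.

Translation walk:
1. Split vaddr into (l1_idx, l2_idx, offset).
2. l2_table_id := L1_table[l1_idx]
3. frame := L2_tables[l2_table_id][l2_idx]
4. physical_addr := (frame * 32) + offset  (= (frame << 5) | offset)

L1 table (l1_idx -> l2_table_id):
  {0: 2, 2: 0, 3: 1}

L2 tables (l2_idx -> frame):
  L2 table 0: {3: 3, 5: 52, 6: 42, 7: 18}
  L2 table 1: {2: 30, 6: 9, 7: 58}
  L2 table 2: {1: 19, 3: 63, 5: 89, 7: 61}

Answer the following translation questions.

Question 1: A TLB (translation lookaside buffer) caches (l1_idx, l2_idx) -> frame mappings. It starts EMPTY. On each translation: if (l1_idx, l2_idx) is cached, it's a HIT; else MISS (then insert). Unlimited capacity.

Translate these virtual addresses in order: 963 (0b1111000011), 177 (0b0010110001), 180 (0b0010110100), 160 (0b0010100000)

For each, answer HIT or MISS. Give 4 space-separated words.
Answer: MISS MISS HIT HIT

Derivation:
vaddr=963: (3,6) not in TLB -> MISS, insert
vaddr=177: (0,5) not in TLB -> MISS, insert
vaddr=180: (0,5) in TLB -> HIT
vaddr=160: (0,5) in TLB -> HIT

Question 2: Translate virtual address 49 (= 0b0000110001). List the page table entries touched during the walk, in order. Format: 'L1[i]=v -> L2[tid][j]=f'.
Answer: L1[0]=2 -> L2[2][1]=19

Derivation:
vaddr = 49 = 0b0000110001
Split: l1_idx=0, l2_idx=1, offset=17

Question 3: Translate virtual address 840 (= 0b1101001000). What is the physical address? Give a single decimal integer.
vaddr = 840 = 0b1101001000
Split: l1_idx=3, l2_idx=2, offset=8
L1[3] = 1
L2[1][2] = 30
paddr = 30 * 32 + 8 = 968

Answer: 968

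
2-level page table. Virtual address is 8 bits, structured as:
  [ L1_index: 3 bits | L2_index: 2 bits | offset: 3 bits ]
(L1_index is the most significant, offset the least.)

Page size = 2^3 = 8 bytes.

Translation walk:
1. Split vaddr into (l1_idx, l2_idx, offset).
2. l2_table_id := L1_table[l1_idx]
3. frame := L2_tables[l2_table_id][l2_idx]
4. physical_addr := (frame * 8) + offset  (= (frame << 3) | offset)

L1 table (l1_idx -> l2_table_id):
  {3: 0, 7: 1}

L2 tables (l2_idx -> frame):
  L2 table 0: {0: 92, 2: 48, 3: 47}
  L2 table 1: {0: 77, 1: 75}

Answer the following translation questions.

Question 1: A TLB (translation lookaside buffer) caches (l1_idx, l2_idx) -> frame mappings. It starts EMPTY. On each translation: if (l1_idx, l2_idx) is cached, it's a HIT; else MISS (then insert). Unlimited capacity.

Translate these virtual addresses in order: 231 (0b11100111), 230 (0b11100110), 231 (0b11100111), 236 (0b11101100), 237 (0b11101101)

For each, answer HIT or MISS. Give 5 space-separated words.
Answer: MISS HIT HIT MISS HIT

Derivation:
vaddr=231: (7,0) not in TLB -> MISS, insert
vaddr=230: (7,0) in TLB -> HIT
vaddr=231: (7,0) in TLB -> HIT
vaddr=236: (7,1) not in TLB -> MISS, insert
vaddr=237: (7,1) in TLB -> HIT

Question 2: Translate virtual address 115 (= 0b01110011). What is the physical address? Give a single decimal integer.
vaddr = 115 = 0b01110011
Split: l1_idx=3, l2_idx=2, offset=3
L1[3] = 0
L2[0][2] = 48
paddr = 48 * 8 + 3 = 387

Answer: 387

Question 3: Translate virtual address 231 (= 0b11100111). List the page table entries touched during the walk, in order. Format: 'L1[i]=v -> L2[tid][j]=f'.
vaddr = 231 = 0b11100111
Split: l1_idx=7, l2_idx=0, offset=7

Answer: L1[7]=1 -> L2[1][0]=77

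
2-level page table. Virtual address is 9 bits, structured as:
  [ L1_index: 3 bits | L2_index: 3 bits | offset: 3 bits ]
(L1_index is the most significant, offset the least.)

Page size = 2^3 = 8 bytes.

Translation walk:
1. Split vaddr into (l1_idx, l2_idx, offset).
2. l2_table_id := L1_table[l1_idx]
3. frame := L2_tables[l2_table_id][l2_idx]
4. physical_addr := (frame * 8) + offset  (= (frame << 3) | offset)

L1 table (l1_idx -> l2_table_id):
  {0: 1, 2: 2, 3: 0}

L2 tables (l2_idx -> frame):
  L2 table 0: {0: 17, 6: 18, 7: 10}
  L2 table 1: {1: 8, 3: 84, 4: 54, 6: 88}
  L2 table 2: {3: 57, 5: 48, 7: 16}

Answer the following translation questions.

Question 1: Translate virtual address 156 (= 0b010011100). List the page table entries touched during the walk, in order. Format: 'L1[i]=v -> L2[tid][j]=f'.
vaddr = 156 = 0b010011100
Split: l1_idx=2, l2_idx=3, offset=4

Answer: L1[2]=2 -> L2[2][3]=57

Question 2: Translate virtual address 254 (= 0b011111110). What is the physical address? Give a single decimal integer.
vaddr = 254 = 0b011111110
Split: l1_idx=3, l2_idx=7, offset=6
L1[3] = 0
L2[0][7] = 10
paddr = 10 * 8 + 6 = 86

Answer: 86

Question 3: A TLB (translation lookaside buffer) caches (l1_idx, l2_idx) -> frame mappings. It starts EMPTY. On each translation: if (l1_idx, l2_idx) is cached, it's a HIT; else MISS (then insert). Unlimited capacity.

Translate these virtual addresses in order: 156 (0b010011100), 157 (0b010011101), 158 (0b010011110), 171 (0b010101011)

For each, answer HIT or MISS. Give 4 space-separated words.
vaddr=156: (2,3) not in TLB -> MISS, insert
vaddr=157: (2,3) in TLB -> HIT
vaddr=158: (2,3) in TLB -> HIT
vaddr=171: (2,5) not in TLB -> MISS, insert

Answer: MISS HIT HIT MISS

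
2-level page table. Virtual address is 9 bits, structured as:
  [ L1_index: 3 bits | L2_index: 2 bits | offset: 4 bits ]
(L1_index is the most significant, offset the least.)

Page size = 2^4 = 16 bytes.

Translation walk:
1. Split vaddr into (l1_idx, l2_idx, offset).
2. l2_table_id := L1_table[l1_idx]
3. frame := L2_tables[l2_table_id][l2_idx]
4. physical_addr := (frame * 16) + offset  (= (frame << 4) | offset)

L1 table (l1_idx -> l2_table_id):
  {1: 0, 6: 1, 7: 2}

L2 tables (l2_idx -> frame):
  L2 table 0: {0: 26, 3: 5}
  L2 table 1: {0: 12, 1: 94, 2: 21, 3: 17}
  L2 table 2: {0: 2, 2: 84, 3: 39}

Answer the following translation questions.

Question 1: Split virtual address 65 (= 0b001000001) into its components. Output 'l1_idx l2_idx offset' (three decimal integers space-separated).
Answer: 1 0 1

Derivation:
vaddr = 65 = 0b001000001
  top 3 bits -> l1_idx = 1
  next 2 bits -> l2_idx = 0
  bottom 4 bits -> offset = 1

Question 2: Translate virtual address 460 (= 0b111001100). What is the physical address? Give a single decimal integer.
Answer: 44

Derivation:
vaddr = 460 = 0b111001100
Split: l1_idx=7, l2_idx=0, offset=12
L1[7] = 2
L2[2][0] = 2
paddr = 2 * 16 + 12 = 44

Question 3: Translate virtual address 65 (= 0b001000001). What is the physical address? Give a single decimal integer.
vaddr = 65 = 0b001000001
Split: l1_idx=1, l2_idx=0, offset=1
L1[1] = 0
L2[0][0] = 26
paddr = 26 * 16 + 1 = 417

Answer: 417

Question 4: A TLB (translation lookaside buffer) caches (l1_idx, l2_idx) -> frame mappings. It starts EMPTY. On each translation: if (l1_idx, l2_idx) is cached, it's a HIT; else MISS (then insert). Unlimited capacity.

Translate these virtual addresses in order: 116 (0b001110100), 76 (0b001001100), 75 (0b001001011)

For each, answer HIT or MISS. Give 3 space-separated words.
Answer: MISS MISS HIT

Derivation:
vaddr=116: (1,3) not in TLB -> MISS, insert
vaddr=76: (1,0) not in TLB -> MISS, insert
vaddr=75: (1,0) in TLB -> HIT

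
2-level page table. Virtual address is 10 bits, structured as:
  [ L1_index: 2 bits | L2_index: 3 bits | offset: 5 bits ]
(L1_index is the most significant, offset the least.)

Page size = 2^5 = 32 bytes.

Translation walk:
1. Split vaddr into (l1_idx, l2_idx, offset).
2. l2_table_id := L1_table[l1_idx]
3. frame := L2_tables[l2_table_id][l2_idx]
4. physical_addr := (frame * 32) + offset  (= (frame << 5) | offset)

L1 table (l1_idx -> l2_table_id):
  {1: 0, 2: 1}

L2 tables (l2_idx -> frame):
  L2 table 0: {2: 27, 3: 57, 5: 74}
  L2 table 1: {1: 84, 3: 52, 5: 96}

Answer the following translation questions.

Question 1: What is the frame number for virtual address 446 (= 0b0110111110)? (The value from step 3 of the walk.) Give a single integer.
Answer: 74

Derivation:
vaddr = 446: l1_idx=1, l2_idx=5
L1[1] = 0; L2[0][5] = 74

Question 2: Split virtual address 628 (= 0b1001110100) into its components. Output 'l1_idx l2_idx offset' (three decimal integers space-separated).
Answer: 2 3 20

Derivation:
vaddr = 628 = 0b1001110100
  top 2 bits -> l1_idx = 2
  next 3 bits -> l2_idx = 3
  bottom 5 bits -> offset = 20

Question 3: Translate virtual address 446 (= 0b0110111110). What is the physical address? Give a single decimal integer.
Answer: 2398

Derivation:
vaddr = 446 = 0b0110111110
Split: l1_idx=1, l2_idx=5, offset=30
L1[1] = 0
L2[0][5] = 74
paddr = 74 * 32 + 30 = 2398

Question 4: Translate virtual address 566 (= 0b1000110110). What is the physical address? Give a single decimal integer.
Answer: 2710

Derivation:
vaddr = 566 = 0b1000110110
Split: l1_idx=2, l2_idx=1, offset=22
L1[2] = 1
L2[1][1] = 84
paddr = 84 * 32 + 22 = 2710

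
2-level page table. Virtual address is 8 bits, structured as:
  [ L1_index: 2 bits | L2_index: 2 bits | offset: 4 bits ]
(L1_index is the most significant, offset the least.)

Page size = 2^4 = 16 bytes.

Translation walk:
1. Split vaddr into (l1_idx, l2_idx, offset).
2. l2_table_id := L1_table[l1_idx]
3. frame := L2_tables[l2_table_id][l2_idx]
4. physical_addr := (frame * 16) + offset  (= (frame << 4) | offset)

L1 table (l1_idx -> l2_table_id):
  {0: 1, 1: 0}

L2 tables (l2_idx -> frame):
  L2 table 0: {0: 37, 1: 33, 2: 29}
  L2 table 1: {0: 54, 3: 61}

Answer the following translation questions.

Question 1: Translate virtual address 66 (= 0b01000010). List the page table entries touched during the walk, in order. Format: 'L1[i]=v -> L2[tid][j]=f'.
vaddr = 66 = 0b01000010
Split: l1_idx=1, l2_idx=0, offset=2

Answer: L1[1]=0 -> L2[0][0]=37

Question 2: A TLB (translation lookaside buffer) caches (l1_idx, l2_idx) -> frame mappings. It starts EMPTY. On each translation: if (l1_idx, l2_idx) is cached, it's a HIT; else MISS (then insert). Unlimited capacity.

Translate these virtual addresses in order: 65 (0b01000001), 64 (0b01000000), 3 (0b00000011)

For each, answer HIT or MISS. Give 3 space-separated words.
vaddr=65: (1,0) not in TLB -> MISS, insert
vaddr=64: (1,0) in TLB -> HIT
vaddr=3: (0,0) not in TLB -> MISS, insert

Answer: MISS HIT MISS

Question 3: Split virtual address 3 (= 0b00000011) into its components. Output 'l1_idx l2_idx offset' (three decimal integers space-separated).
Answer: 0 0 3

Derivation:
vaddr = 3 = 0b00000011
  top 2 bits -> l1_idx = 0
  next 2 bits -> l2_idx = 0
  bottom 4 bits -> offset = 3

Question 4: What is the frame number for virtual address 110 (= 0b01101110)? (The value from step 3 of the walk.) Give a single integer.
vaddr = 110: l1_idx=1, l2_idx=2
L1[1] = 0; L2[0][2] = 29

Answer: 29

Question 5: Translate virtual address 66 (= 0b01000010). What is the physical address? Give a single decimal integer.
vaddr = 66 = 0b01000010
Split: l1_idx=1, l2_idx=0, offset=2
L1[1] = 0
L2[0][0] = 37
paddr = 37 * 16 + 2 = 594

Answer: 594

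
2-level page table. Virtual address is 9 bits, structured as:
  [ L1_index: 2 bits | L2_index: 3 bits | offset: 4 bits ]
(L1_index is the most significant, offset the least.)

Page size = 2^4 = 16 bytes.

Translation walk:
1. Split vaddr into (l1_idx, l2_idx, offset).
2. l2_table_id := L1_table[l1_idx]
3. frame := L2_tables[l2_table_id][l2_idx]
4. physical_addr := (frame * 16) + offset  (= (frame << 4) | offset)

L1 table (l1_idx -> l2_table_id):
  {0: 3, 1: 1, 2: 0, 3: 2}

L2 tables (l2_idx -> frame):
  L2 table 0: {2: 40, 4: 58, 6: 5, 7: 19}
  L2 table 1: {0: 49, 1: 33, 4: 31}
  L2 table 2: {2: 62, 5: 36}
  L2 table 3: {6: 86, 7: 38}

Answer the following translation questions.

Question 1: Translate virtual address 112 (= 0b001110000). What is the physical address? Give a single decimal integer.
Answer: 608

Derivation:
vaddr = 112 = 0b001110000
Split: l1_idx=0, l2_idx=7, offset=0
L1[0] = 3
L2[3][7] = 38
paddr = 38 * 16 + 0 = 608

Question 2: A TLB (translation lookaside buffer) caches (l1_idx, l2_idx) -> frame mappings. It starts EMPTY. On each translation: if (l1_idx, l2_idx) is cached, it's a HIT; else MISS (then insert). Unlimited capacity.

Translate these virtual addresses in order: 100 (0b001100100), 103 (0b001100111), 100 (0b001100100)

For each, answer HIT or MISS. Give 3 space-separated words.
vaddr=100: (0,6) not in TLB -> MISS, insert
vaddr=103: (0,6) in TLB -> HIT
vaddr=100: (0,6) in TLB -> HIT

Answer: MISS HIT HIT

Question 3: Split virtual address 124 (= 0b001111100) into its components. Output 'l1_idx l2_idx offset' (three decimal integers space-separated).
Answer: 0 7 12

Derivation:
vaddr = 124 = 0b001111100
  top 2 bits -> l1_idx = 0
  next 3 bits -> l2_idx = 7
  bottom 4 bits -> offset = 12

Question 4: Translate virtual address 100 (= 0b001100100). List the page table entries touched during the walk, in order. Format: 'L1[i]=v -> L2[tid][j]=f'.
Answer: L1[0]=3 -> L2[3][6]=86

Derivation:
vaddr = 100 = 0b001100100
Split: l1_idx=0, l2_idx=6, offset=4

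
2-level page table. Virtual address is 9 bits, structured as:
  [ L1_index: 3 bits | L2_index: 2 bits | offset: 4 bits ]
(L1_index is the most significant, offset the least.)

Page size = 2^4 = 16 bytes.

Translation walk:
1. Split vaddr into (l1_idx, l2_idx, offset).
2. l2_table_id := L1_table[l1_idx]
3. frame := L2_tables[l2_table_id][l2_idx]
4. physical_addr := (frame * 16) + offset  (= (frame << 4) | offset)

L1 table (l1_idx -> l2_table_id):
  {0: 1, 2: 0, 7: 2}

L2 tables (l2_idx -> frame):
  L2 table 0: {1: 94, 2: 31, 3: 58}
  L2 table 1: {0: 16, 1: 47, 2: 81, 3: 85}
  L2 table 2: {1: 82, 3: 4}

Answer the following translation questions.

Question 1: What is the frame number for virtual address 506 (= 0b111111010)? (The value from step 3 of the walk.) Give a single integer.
Answer: 4

Derivation:
vaddr = 506: l1_idx=7, l2_idx=3
L1[7] = 2; L2[2][3] = 4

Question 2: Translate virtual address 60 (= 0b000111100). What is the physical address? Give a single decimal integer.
Answer: 1372

Derivation:
vaddr = 60 = 0b000111100
Split: l1_idx=0, l2_idx=3, offset=12
L1[0] = 1
L2[1][3] = 85
paddr = 85 * 16 + 12 = 1372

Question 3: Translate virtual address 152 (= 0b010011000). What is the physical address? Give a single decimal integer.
Answer: 1512

Derivation:
vaddr = 152 = 0b010011000
Split: l1_idx=2, l2_idx=1, offset=8
L1[2] = 0
L2[0][1] = 94
paddr = 94 * 16 + 8 = 1512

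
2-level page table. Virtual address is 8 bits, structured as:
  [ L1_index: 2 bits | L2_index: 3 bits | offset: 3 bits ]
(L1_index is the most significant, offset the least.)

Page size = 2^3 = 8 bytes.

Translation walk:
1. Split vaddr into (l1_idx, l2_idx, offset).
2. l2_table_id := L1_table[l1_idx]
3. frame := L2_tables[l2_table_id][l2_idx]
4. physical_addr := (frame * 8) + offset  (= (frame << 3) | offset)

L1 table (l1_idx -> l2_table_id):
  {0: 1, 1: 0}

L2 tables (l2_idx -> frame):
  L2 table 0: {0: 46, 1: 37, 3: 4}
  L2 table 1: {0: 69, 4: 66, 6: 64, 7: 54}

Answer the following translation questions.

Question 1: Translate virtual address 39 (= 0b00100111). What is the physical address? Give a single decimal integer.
Answer: 535

Derivation:
vaddr = 39 = 0b00100111
Split: l1_idx=0, l2_idx=4, offset=7
L1[0] = 1
L2[1][4] = 66
paddr = 66 * 8 + 7 = 535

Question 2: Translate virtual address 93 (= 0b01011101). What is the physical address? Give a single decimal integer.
vaddr = 93 = 0b01011101
Split: l1_idx=1, l2_idx=3, offset=5
L1[1] = 0
L2[0][3] = 4
paddr = 4 * 8 + 5 = 37

Answer: 37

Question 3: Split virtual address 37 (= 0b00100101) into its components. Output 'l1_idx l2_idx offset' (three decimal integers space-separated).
vaddr = 37 = 0b00100101
  top 2 bits -> l1_idx = 0
  next 3 bits -> l2_idx = 4
  bottom 3 bits -> offset = 5

Answer: 0 4 5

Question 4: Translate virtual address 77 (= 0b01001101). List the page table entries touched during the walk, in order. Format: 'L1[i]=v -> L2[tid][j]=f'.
vaddr = 77 = 0b01001101
Split: l1_idx=1, l2_idx=1, offset=5

Answer: L1[1]=0 -> L2[0][1]=37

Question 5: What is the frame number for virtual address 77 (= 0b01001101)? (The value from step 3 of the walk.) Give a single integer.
Answer: 37

Derivation:
vaddr = 77: l1_idx=1, l2_idx=1
L1[1] = 0; L2[0][1] = 37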